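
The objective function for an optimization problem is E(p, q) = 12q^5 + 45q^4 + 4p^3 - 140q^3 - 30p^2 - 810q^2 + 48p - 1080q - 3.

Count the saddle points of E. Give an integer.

4

E separates as a function of p plus a function of q, so ∇E=0 decouples.
∂E/∂p = 12(p - 4)(p - 1) = 0 at p ∈ {1, 4}; ∂E/∂q = 60(q - 3)(q + 1)(q + 2)(q + 3) = 0 at q ∈ {-3, -2, -1, 3}.
The Hessian is diagonal: diag(E_pp, E_qq). Second derivatives: E_pp(1)=-36, E_pp(4)=36; E_qq(-3)=-720, E_qq(-2)=300, E_qq(-1)=-480, E_qq(3)=7200.
Saddle points occur where the two diagonal entries have opposite signs: (1, -2), (1, 3), (4, -3), (4, -1). Count: 4.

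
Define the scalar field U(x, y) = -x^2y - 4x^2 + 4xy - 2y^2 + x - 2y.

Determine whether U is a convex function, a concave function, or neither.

The term -x^2y is cubic, so the Hessian is not constant.
∂²U/∂x² = -2y - 8, which takes both signs as y varies (negative for sufficiently large y). A diagonal entry of the Hessian changing sign means the Hessian is neither positive- nor negative-semidefinite on all of R^2.

neither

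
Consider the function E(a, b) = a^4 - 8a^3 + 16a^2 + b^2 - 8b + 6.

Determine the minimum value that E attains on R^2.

-10

E(a,b) separates as P(a) + Q(b) + 6, so its minimum is min P + min Q + 6.
P'(a) = 4a(a - 4)(a - 2) vanishes at a ∈ {0, 2, 4}; Q'(b) = 2b - 8 vanishes at b ∈ {4}.
Local minima of P (where P''>0): P(0)=0, P(4)=0. Local minima of Q: Q(4)=-16.
So the global minimum of E is P(0) + Q(4) + 6 = 0 − 16 + 6 = -10, attained at (0, 4).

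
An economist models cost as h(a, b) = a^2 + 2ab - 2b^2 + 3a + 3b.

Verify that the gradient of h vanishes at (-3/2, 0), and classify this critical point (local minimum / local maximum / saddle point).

saddle point

∇h = (2a + 2b + 3, 2a - 4b + 3); substituting (-3/2, 0) gives ∇h = (0, 0), so (-3/2, 0) is indeed a critical point.
The Hessian of h is constant: H = [[2, 2], [2, -4]].
det(H) = 2·(-4) − 2² = -12.
Since det(H) < 0, H is indefinite and the critical point is a saddle point.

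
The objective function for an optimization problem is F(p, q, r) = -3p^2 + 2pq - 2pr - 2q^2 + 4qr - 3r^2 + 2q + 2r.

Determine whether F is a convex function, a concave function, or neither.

F is quadratic, so its Hessian is the constant matrix H = [[-6, 2, -2], [2, -4, 4], [-2, 4, -6]].
Leading principal minors: -6, 20, -40.
Signs alternate −, +, − ⇒ H ≺ 0 ⇒ concave.

concave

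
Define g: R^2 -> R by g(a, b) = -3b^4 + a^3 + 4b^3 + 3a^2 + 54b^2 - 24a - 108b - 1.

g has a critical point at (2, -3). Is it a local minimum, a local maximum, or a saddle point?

saddle point

The mixed partial ∂²g/∂a∂b is 0, so the Hessian at any point is diag(g_aa, g_bb) = diag(6(a + 1), 12(-3b^2 + 2b + 9)).
At (2, -3): H = diag(18, -288).
The eigenvalues have opposite signs, so H is indefinite: a saddle point.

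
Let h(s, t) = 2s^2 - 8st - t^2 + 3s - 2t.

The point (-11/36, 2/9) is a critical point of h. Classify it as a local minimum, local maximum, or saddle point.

The Hessian of h is constant: H = [[4, -8], [-8, -2]].
det(H) = 4·(-2) − (-8)² = -72.
Since det(H) < 0, H is indefinite and the critical point is a saddle point.

saddle point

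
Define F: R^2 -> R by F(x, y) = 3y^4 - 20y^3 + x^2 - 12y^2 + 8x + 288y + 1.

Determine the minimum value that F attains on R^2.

F(x,y) separates as P(x) + Q(y) + 1, so its minimum is min P + min Q + 1.
P'(x) = 2x + 8 vanishes at x ∈ {-4}; Q'(y) = 12(y - 4)(y - 3)(y + 2) vanishes at y ∈ {-2, 3, 4}.
Local minima of P (where P''>0): P(-4)=-16. Local minima of Q: Q(-2)=-416, Q(4)=448.
So the global minimum of F is P(-4) + Q(-2) + 1 = -16 − 416 + 1 = -431, attained at (-4, -2).

-431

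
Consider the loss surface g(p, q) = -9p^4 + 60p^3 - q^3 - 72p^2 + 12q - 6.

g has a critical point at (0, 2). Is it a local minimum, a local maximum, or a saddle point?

The mixed partial ∂²g/∂p∂q is 0, so the Hessian at any point is diag(g_pp, g_qq) = diag(36(-3p^2 + 10p - 4), -6q).
At (0, 2): H = diag(-144, -12).
Both eigenvalues are negative, so H is negative definite: a local maximum.

local maximum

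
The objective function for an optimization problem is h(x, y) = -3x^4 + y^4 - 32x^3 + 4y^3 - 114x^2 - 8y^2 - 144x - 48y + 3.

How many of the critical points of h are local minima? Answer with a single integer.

h separates as a function of x plus a function of y, so ∇h=0 decouples.
∂h/∂x = -12(x + 1)(x + 3)(x + 4) = 0 at x ∈ {-4, -3, -1}; ∂h/∂y = 4(y - 2)(y + 2)(y + 3) = 0 at y ∈ {-3, -2, 2}.
The Hessian is diagonal: diag(h_xx, h_yy). Second derivatives: h_xx(-4)=-36, h_xx(-3)=24, h_xx(-1)=-72; h_yy(-3)=20, h_yy(-2)=-16, h_yy(2)=80.
Local minima occur where both diagonal entries positive: (-3, -3), (-3, 2). Count: 2.

2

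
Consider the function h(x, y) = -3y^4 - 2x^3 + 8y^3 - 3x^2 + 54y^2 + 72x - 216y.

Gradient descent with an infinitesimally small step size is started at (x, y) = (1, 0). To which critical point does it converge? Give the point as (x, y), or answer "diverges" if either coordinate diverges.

h is separable, so gradient descent decouples: x follows -∂h/∂x, y follows -∂h/∂y.
∂h/∂x = -6(x - 3)(x + 4); at x=1 this is 60, so x decreases.
∂h/∂y = -12(y - 3)(y - 2)(y + 3); at y=0 this is -216, so y increases.
x converges to its nearest critical value -4 (a local min of the x-part); y converges to 2. The iterate converges to (-4, 2).

(-4, 2)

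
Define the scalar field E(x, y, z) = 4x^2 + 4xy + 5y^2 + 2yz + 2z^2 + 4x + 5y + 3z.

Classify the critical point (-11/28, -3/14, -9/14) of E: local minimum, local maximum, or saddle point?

The Hessian is constant: H = [[8, 4, 0], [4, 10, 2], [0, 2, 4]].
Leading principal minors: Δ₁ = 8, Δ₂ = 64, Δ₃ = 224.
All leading minors are positive, so H is positive definite: a local minimum.

local minimum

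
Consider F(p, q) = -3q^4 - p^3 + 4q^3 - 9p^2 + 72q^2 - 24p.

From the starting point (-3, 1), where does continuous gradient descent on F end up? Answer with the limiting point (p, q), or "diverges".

(-4, 0)

F is separable, so gradient descent decouples: p follows -∂F/∂p, q follows -∂F/∂q.
∂F/∂p = -3(p + 2)(p + 4); at p=-3 this is 3, so p decreases.
∂F/∂q = -12q(q - 4)(q + 3); at q=1 this is 144, so q decreases.
p converges to its nearest critical value -4 (a local min of the p-part); q converges to 0. The iterate converges to (-4, 0).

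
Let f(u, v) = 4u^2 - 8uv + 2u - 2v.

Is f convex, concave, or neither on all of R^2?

f is quadratic, so its Hessian is the constant matrix H = [[8, -8], [-8, 0]].
det(H) = -64, tr(H) = 8.
det(H) < 0, so H is indefinite: neither convex nor concave.

neither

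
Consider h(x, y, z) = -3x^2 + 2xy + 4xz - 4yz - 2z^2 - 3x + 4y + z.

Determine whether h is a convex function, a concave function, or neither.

neither

h is quadratic, so its Hessian is the constant matrix H = [[-6, 2, 4], [2, 0, -4], [4, -4, -4]].
Leading principal minors: -6, -4, 48.
Neither pattern holds ⇒ H is indefinite ⇒ neither convex nor concave.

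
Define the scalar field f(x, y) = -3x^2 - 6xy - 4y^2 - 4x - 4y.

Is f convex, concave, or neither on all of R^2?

f is quadratic, so its Hessian is the constant matrix H = [[-6, -6], [-6, -8]].
det(H) = 12, tr(H) = -14.
det(H) > 0 and tr(H) < 0, so H is negative definite everywhere: concave.

concave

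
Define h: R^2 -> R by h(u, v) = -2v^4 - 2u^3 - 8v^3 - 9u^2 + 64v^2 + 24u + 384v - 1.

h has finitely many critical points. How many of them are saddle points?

h separates as a function of u plus a function of v, so ∇h=0 decouples.
∂h/∂u = -6(u - 1)(u + 4) = 0 at u ∈ {-4, 1}; ∂h/∂v = -8(v - 4)(v + 3)(v + 4) = 0 at v ∈ {-4, -3, 4}.
The Hessian is diagonal: diag(h_uu, h_vv). Second derivatives: h_uu(-4)=30, h_uu(1)=-30; h_vv(-4)=-64, h_vv(-3)=56, h_vv(4)=-448.
Saddle points occur where the two diagonal entries have opposite signs: (-4, -4), (-4, 4), (1, -3). Count: 3.

3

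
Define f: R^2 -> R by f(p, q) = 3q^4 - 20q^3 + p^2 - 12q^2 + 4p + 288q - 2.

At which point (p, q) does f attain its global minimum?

(-2, -2)

f(p,q) separates as A(p) + B(q) − 2, so its minimum is min A + min B − 2.
A'(p) = 2p + 4 vanishes at p ∈ {-2}; B'(q) = 12(q - 4)(q - 3)(q + 2) vanishes at q ∈ {-2, 3, 4}.
Local minima of A (where A''>0): A(-2)=-4. Local minima of B: B(-2)=-416, B(4)=448.
So the global minimum of f is A(-2) + B(-2) − 2 = -4 − 416 − 2 = -422, attained at (-2, -2).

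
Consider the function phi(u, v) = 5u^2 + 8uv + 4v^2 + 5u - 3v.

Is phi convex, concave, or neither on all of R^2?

phi is quadratic, so its Hessian is the constant matrix H = [[10, 8], [8, 8]].
det(H) = 16, tr(H) = 18.
det(H) > 0 and tr(H) > 0, so H is positive definite everywhere: convex.

convex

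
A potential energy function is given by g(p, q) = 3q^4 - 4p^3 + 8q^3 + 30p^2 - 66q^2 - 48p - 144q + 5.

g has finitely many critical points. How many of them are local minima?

2

g separates as a function of p plus a function of q, so ∇g=0 decouples.
∂g/∂p = -12(p - 4)(p - 1) = 0 at p ∈ {1, 4}; ∂g/∂q = 12(q - 3)(q + 1)(q + 4) = 0 at q ∈ {-4, -1, 3}.
The Hessian is diagonal: diag(g_pp, g_qq). Second derivatives: g_pp(1)=36, g_pp(4)=-36; g_qq(-4)=252, g_qq(-1)=-144, g_qq(3)=336.
Local minima occur where both diagonal entries positive: (1, -4), (1, 3). Count: 2.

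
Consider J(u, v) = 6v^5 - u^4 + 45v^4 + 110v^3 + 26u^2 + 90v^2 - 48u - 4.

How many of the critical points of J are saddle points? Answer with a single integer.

6

J separates as a function of u plus a function of v, so ∇J=0 decouples.
∂J/∂u = -4(u - 3)(u - 1)(u + 4) = 0 at u ∈ {-4, 1, 3}; ∂J/∂v = 30v(v + 1)(v + 2)(v + 3) = 0 at v ∈ {-3, -2, -1, 0}.
The Hessian is diagonal: diag(J_uu, J_vv). Second derivatives: J_uu(-4)=-140, J_uu(1)=40, J_uu(3)=-56; J_vv(-3)=-180, J_vv(-2)=60, J_vv(-1)=-60, J_vv(0)=180.
Saddle points occur where the two diagonal entries have opposite signs: (-4, -2), (-4, 0), (1, -3), (1, -1), (3, -2), (3, 0). Count: 6.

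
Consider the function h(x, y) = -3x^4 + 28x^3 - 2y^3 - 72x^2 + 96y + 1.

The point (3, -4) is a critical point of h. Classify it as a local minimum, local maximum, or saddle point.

local minimum

The mixed partial ∂²h/∂x∂y is 0, so the Hessian at any point is diag(h_xx, h_yy) = diag(12(-3x^2 + 14x - 12), -12y).
At (3, -4): H = diag(36, 48).
Both eigenvalues are positive, so H is positive definite: a local minimum.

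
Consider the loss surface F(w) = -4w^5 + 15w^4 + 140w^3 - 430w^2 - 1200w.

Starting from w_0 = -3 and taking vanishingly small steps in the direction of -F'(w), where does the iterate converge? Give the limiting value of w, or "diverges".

-4

F'(w) = -20(w - 5)(w - 3)(w + 1)(w + 4), so F'(-3) = 1920.
Gradient descent moves in the -F' direction, i.e. w is decreasing.
The nearest critical point in that direction is w = -4, where F'' = 3780 > 0 (a local minimum). The iterate converges there.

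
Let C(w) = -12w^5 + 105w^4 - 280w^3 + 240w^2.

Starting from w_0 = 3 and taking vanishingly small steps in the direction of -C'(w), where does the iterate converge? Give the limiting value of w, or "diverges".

C'(w) = -60w(w - 4)(w - 2)(w - 1), so C'(3) = 360.
Gradient descent moves in the -C' direction, i.e. w is decreasing.
The nearest critical point in that direction is w = 2, where C'' = 240 > 0 (a local minimum). The iterate converges there.

2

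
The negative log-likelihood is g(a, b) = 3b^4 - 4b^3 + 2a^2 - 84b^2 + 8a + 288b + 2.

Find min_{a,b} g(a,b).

g(a,b) separates as P(a) + Q(b) + 2, so its minimum is min P + min Q + 2.
P'(a) = 4a + 8 vanishes at a ∈ {-2}; Q'(b) = 12(b - 3)(b - 2)(b + 4) vanishes at b ∈ {-4, 2, 3}.
Local minima of P (where P''>0): P(-2)=-8. Local minima of Q: Q(-4)=-1472, Q(3)=243.
So the global minimum of g is P(-2) + Q(-4) + 2 = -8 − 1472 + 2 = -1478, attained at (-2, -4).

-1478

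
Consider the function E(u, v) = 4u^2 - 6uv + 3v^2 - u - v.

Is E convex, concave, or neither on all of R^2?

convex

E is quadratic, so its Hessian is the constant matrix H = [[8, -6], [-6, 6]].
det(H) = 12, tr(H) = 14.
det(H) > 0 and tr(H) > 0, so H is positive definite everywhere: convex.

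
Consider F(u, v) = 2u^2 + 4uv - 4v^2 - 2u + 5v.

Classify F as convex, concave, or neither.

F is quadratic, so its Hessian is the constant matrix H = [[4, 4], [4, -8]].
det(H) = -48, tr(H) = -4.
det(H) < 0, so H is indefinite: neither convex nor concave.

neither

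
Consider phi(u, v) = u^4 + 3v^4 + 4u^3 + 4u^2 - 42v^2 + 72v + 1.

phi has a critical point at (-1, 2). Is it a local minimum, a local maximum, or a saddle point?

saddle point

The mixed partial ∂²phi/∂u∂v is 0, so the Hessian at any point is diag(phi_uu, phi_vv) = diag(4(3u^2 + 6u + 2), 12(3v^2 - 7)).
At (-1, 2): H = diag(-4, 60).
The eigenvalues have opposite signs, so H is indefinite: a saddle point.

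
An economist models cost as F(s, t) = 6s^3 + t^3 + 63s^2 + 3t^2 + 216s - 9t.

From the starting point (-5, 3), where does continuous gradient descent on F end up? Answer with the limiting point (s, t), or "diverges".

F is separable, so gradient descent decouples: s follows -∂F/∂s, t follows -∂F/∂t.
∂F/∂s = 18(s + 3)(s + 4); at s=-5 this is 36, so s decreases.
∂F/∂t = 3(t - 1)(t + 3); at t=3 this is 36, so t decreases.
The s-coordinate has no critical point in that direction and runs off to infinity.

diverges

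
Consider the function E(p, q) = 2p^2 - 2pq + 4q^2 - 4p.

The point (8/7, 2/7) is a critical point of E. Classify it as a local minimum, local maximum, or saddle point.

local minimum

The Hessian of E is constant: H = [[4, -2], [-2, 8]].
det(H) = 4·8 − (-2)² = 28.
det(H) > 0 and tr(H) = 12 > 0, so H is positive definite and the point is a local minimum.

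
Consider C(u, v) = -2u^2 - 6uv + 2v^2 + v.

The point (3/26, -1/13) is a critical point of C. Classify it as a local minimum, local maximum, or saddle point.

saddle point

The Hessian of C is constant: H = [[-4, -6], [-6, 4]].
det(H) = (-4)·4 − (-6)² = -52.
Since det(H) < 0, H is indefinite and the critical point is a saddle point.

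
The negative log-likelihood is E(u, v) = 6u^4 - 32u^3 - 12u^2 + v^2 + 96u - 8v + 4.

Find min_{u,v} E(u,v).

-332

E(u,v) separates as P(u) + Q(v) + 4, so its minimum is min P + min Q + 4.
P'(u) = 24(u - 4)(u - 1)(u + 1) vanishes at u ∈ {-1, 1, 4}; Q'(v) = 2v - 8 vanishes at v ∈ {4}.
Local minima of P (where P''>0): P(-1)=-70, P(4)=-320. Local minima of Q: Q(4)=-16.
So the global minimum of E is P(4) + Q(4) + 4 = -320 − 16 + 4 = -332, attained at (4, 4).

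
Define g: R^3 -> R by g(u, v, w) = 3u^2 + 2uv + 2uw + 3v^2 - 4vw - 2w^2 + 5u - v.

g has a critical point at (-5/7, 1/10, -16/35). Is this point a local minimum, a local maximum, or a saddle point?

saddle point

The Hessian is constant: H = [[6, 2, 2], [2, 6, -4], [2, -4, -4]].
Leading principal minors: Δ₁ = 6, Δ₂ = 32, Δ₃ = -280.
The minors fit neither the all-positive nor the alternating-sign pattern, so H is indefinite: a saddle point.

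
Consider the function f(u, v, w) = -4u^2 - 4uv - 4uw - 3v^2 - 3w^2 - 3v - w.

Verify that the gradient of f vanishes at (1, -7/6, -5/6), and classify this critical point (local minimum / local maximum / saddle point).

∇f = (-8u - 4v - 4w, -4u - 6v - 3, -4u - 6w - 1); substituting (1, -7/6, -5/6) gives ∇f = (0, 0, 0), so (1, -7/6, -5/6) is indeed a critical point.
The Hessian is constant: H = [[-8, -4, -4], [-4, -6, 0], [-4, 0, -6]].
Leading principal minors: Δ₁ = -8, Δ₂ = 32, Δ₃ = -96.
The minors alternate sign starting negative (−, +, −), so H is negative definite: a local maximum.

local maximum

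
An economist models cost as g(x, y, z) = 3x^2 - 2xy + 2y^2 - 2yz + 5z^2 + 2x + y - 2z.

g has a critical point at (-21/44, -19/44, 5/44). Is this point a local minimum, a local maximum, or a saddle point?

local minimum

The Hessian is constant: H = [[6, -2, 0], [-2, 4, -2], [0, -2, 10]].
Leading principal minors: Δ₁ = 6, Δ₂ = 20, Δ₃ = 176.
All leading minors are positive, so H is positive definite: a local minimum.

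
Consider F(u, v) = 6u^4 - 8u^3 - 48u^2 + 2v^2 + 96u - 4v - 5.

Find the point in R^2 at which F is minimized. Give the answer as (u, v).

F(u,v) separates as P(u) + Q(v) − 5, so its minimum is min P + min Q − 5.
P'(u) = 24(u - 2)(u - 1)(u + 2) vanishes at u ∈ {-2, 1, 2}; Q'(v) = 4v - 4 vanishes at v ∈ {1}.
Local minima of P (where P''>0): P(-2)=-224, P(2)=32. Local minima of Q: Q(1)=-2.
So the global minimum of F is P(-2) + Q(1) − 5 = -224 − 2 − 5 = -231, attained at (-2, 1).

(-2, 1)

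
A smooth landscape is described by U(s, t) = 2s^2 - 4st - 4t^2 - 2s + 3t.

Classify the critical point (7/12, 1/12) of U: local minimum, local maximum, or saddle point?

saddle point

The Hessian of U is constant: H = [[4, -4], [-4, -8]].
det(H) = 4·(-8) − (-4)² = -48.
Since det(H) < 0, H is indefinite and the critical point is a saddle point.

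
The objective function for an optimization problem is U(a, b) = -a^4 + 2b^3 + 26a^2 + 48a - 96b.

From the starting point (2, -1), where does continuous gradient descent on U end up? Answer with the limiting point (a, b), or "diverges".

U is separable, so gradient descent decouples: a follows -∂U/∂a, b follows -∂U/∂b.
∂U/∂a = -4(a - 4)(a + 1)(a + 3); at a=2 this is 120, so a decreases.
∂U/∂b = 6(b - 4)(b + 4); at b=-1 this is -90, so b increases.
a converges to its nearest critical value -1 (a local min of the a-part); b converges to 4. The iterate converges to (-1, 4).

(-1, 4)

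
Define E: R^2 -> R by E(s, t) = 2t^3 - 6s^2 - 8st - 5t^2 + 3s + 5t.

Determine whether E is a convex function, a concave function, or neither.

The term 2t^3 is cubic, so the Hessian is not constant.
∂²E/∂t² = 12t - 10, which takes both signs as t varies (negative for sufficiently negative t). A diagonal entry of the Hessian changing sign means the Hessian is neither positive- nor negative-semidefinite on all of R^2.

neither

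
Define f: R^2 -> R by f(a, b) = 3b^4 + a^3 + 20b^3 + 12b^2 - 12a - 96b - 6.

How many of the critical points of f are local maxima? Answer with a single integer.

1

f separates as a function of a plus a function of b, so ∇f=0 decouples.
∂f/∂a = 3(a - 2)(a + 2) = 0 at a ∈ {-2, 2}; ∂f/∂b = 12(b - 1)(b + 2)(b + 4) = 0 at b ∈ {-4, -2, 1}.
The Hessian is diagonal: diag(f_aa, f_bb). Second derivatives: f_aa(-2)=-12, f_aa(2)=12; f_bb(-4)=120, f_bb(-2)=-72, f_bb(1)=180.
Local maxima occur where both diagonal entries negative: (-2, -2). Count: 1.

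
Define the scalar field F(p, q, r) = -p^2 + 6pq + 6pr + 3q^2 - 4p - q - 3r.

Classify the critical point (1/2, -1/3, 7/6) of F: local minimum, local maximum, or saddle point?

saddle point

The Hessian is constant: H = [[-2, 6, 6], [6, 6, 0], [6, 0, 0]].
Leading principal minors: Δ₁ = -2, Δ₂ = -48, Δ₃ = -216.
The minors fit neither the all-positive nor the alternating-sign pattern, so H is indefinite: a saddle point.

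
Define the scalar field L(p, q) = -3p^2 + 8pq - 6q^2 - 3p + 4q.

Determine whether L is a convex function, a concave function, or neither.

L is quadratic, so its Hessian is the constant matrix H = [[-6, 8], [8, -12]].
det(H) = 8, tr(H) = -18.
det(H) > 0 and tr(H) < 0, so H is negative definite everywhere: concave.

concave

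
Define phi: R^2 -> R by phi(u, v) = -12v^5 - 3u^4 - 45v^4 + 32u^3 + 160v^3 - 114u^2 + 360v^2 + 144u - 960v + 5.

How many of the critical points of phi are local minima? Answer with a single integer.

2

phi separates as a function of u plus a function of v, so ∇phi=0 decouples.
∂phi/∂u = -12(u - 4)(u - 3)(u - 1) = 0 at u ∈ {1, 3, 4}; ∂phi/∂v = -60(v - 2)(v - 1)(v + 2)(v + 4) = 0 at v ∈ {-4, -2, 1, 2}.
The Hessian is diagonal: diag(phi_uu, phi_vv). Second derivatives: phi_uu(1)=-72, phi_uu(3)=24, phi_uu(4)=-36; phi_vv(-4)=3600, phi_vv(-2)=-1440, phi_vv(1)=900, phi_vv(2)=-1440.
Local minima occur where both diagonal entries positive: (3, -4), (3, 1). Count: 2.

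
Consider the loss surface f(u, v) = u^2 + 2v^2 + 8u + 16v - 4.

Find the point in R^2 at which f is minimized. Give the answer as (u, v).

f(u,v) separates as P(u) + Q(v) − 4, so its minimum is min P + min Q − 4.
P'(u) = 2u + 8 vanishes at u ∈ {-4}; Q'(v) = 4v + 16 vanishes at v ∈ {-4}.
Local minima of P (where P''>0): P(-4)=-16. Local minima of Q: Q(-4)=-32.
So the global minimum of f is P(-4) + Q(-4) − 4 = -16 − 32 − 4 = -52, attained at (-4, -4).

(-4, -4)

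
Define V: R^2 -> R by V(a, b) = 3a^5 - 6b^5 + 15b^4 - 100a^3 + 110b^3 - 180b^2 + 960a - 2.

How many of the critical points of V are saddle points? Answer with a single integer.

8

V separates as a function of a plus a function of b, so ∇V=0 decouples.
∂V/∂a = 15(a - 4)(a - 2)(a + 2)(a + 4) = 0 at a ∈ {-4, -2, 2, 4}; ∂V/∂b = -30b(b - 4)(b - 1)(b + 3) = 0 at b ∈ {-3, 0, 1, 4}.
The Hessian is diagonal: diag(V_aa, V_bb). Second derivatives: V_aa(-4)=-1440, V_aa(-2)=720, V_aa(2)=-720, V_aa(4)=1440; V_bb(-3)=2520, V_bb(0)=-360, V_bb(1)=360, V_bb(4)=-2520.
Saddle points occur where the two diagonal entries have opposite signs: (-4, -3), (-4, 1), (-2, 0), (-2, 4), (2, -3), (2, 1), (4, 0), (4, 4). Count: 8.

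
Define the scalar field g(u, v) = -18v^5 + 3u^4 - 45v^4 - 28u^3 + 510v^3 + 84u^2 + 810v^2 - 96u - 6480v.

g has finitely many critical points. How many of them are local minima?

g separates as a function of u plus a function of v, so ∇g=0 decouples.
∂g/∂u = 12(u - 4)(u - 2)(u - 1) = 0 at u ∈ {1, 2, 4}; ∂g/∂v = -90(v - 3)(v - 2)(v + 3)(v + 4) = 0 at v ∈ {-4, -3, 2, 3}.
The Hessian is diagonal: diag(g_uu, g_vv). Second derivatives: g_uu(1)=36, g_uu(2)=-24, g_uu(4)=72; g_vv(-4)=3780, g_vv(-3)=-2700, g_vv(2)=2700, g_vv(3)=-3780.
Local minima occur where both diagonal entries positive: (1, -4), (1, 2), (4, -4), (4, 2). Count: 4.

4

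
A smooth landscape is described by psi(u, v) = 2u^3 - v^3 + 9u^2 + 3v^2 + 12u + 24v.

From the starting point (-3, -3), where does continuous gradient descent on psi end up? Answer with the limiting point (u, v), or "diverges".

diverges

psi is separable, so gradient descent decouples: u follows -∂psi/∂u, v follows -∂psi/∂v.
∂psi/∂u = 6(u + 1)(u + 2); at u=-3 this is 12, so u decreases.
∂psi/∂v = -3(v - 4)(v + 2); at v=-3 this is -21, so v increases.
The u-coordinate has no critical point in that direction and runs off to infinity.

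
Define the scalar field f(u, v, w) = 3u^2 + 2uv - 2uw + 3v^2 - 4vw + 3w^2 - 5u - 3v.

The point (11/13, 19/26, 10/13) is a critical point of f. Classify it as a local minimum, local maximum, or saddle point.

local minimum

The Hessian is constant: H = [[6, 2, -2], [2, 6, -4], [-2, -4, 6]].
Leading principal minors: Δ₁ = 6, Δ₂ = 32, Δ₃ = 104.
All leading minors are positive, so H is positive definite: a local minimum.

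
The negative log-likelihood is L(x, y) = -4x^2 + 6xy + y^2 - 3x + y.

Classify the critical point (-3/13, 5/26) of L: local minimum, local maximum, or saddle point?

The Hessian of L is constant: H = [[-8, 6], [6, 2]].
det(H) = (-8)·2 − 6² = -52.
Since det(H) < 0, H is indefinite and the critical point is a saddle point.

saddle point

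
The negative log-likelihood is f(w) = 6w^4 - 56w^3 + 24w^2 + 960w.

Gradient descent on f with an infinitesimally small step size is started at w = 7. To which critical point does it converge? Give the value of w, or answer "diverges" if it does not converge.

f'(w) = 24(w - 5)(w - 4)(w + 2), so f'(7) = 1296.
Gradient descent moves in the -f' direction, i.e. w is decreasing.
The nearest critical point in that direction is w = 5, where f'' = 168 > 0 (a local minimum). The iterate converges there.

5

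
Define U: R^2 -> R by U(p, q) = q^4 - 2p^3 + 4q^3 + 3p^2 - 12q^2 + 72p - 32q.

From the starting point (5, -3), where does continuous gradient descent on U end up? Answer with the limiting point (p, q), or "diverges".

U is separable, so gradient descent decouples: p follows -∂U/∂p, q follows -∂U/∂q.
∂U/∂p = -6(p - 4)(p + 3); at p=5 this is -48, so p increases.
∂U/∂q = 4(q - 2)(q + 1)(q + 4); at q=-3 this is 40, so q decreases.
The p-coordinate has no critical point in that direction and runs off to infinity.

diverges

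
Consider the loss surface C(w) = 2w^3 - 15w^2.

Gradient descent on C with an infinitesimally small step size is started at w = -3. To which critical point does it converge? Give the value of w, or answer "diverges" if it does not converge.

diverges

C'(w) = 6w(w - 5), so C'(-3) = 144.
Gradient descent moves in the -C' direction, i.e. w is decreasing.
There is no critical point below w=-3, and C' keeps the same sign, so the iterate runs off to −∞.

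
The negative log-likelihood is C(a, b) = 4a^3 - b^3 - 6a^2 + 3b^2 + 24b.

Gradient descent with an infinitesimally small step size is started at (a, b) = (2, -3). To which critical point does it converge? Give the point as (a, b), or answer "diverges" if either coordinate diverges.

(1, -2)

C is separable, so gradient descent decouples: a follows -∂C/∂a, b follows -∂C/∂b.
∂C/∂a = 12a(a - 1); at a=2 this is 24, so a decreases.
∂C/∂b = -3(b - 4)(b + 2); at b=-3 this is -21, so b increases.
a converges to its nearest critical value 1 (a local min of the a-part); b converges to -2. The iterate converges to (1, -2).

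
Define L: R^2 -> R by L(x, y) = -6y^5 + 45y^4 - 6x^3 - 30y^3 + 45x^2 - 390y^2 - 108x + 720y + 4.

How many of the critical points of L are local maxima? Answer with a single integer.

L separates as a function of x plus a function of y, so ∇L=0 decouples.
∂L/∂x = -18(x - 3)(x - 2) = 0 at x ∈ {2, 3}; ∂L/∂y = -30(y - 4)(y - 3)(y - 1)(y + 2) = 0 at y ∈ {-2, 1, 3, 4}.
The Hessian is diagonal: diag(L_xx, L_yy). Second derivatives: L_xx(2)=18, L_xx(3)=-18; L_yy(-2)=2700, L_yy(1)=-540, L_yy(3)=300, L_yy(4)=-540.
Local maxima occur where both diagonal entries negative: (3, 1), (3, 4). Count: 2.

2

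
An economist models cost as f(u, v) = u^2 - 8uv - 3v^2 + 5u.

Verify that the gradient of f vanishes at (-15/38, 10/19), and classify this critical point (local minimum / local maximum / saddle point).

∇f = (2u - 8v + 5, -8u - 6v); substituting (-15/38, 10/19) gives ∇f = (0, 0), so (-15/38, 10/19) is indeed a critical point.
The Hessian of f is constant: H = [[2, -8], [-8, -6]].
det(H) = 2·(-6) − (-8)² = -76.
Since det(H) < 0, H is indefinite and the critical point is a saddle point.

saddle point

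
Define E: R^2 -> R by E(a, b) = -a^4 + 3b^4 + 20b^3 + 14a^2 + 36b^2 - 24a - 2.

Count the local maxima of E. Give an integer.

2

E separates as a function of a plus a function of b, so ∇E=0 decouples.
∂E/∂a = -4(a - 2)(a - 1)(a + 3) = 0 at a ∈ {-3, 1, 2}; ∂E/∂b = 12b(b + 2)(b + 3) = 0 at b ∈ {-3, -2, 0}.
The Hessian is diagonal: diag(E_aa, E_bb). Second derivatives: E_aa(-3)=-80, E_aa(1)=16, E_aa(2)=-20; E_bb(-3)=36, E_bb(-2)=-24, E_bb(0)=72.
Local maxima occur where both diagonal entries negative: (-3, -2), (2, -2). Count: 2.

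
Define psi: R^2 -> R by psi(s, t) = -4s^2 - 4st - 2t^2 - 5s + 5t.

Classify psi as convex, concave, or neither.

psi is quadratic, so its Hessian is the constant matrix H = [[-8, -4], [-4, -4]].
det(H) = 16, tr(H) = -12.
det(H) > 0 and tr(H) < 0, so H is negative definite everywhere: concave.

concave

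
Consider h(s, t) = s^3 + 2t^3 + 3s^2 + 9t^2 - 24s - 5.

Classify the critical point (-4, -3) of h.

The mixed partial ∂²h/∂s∂t is 0, so the Hessian at any point is diag(h_ss, h_tt) = diag(6(s + 1), 6(2t + 3)).
At (-4, -3): H = diag(-18, -18).
Both eigenvalues are negative, so H is negative definite: a local maximum.

local maximum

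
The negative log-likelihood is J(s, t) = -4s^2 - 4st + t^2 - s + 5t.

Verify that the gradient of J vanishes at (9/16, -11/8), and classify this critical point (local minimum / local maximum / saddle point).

saddle point

∇J = (-8s - 4t - 1, -4s + 2t + 5); substituting (9/16, -11/8) gives ∇J = (0, 0), so (9/16, -11/8) is indeed a critical point.
The Hessian of J is constant: H = [[-8, -4], [-4, 2]].
det(H) = (-8)·2 − (-4)² = -32.
Since det(H) < 0, H is indefinite and the critical point is a saddle point.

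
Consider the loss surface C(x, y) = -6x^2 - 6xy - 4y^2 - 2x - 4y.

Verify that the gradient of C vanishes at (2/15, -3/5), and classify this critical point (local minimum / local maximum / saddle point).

∇C = (-12x - 6y - 2, -6x - 8y - 4); substituting (2/15, -3/5) gives ∇C = (0, 0), so (2/15, -3/5) is indeed a critical point.
The Hessian of C is constant: H = [[-12, -6], [-6, -8]].
det(H) = (-12)·(-8) − (-6)² = 60.
det(H) > 0 and tr(H) = -20 < 0, so H is negative definite and the point is a local maximum.

local maximum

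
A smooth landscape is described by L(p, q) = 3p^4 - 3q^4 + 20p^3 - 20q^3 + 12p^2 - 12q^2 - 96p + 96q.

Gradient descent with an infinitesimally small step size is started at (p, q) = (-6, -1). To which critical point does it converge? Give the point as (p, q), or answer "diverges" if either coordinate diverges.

(-4, -2)

L is separable, so gradient descent decouples: p follows -∂L/∂p, q follows -∂L/∂q.
∂L/∂p = 12(p - 1)(p + 2)(p + 4); at p=-6 this is -672, so p increases.
∂L/∂q = -12(q - 1)(q + 2)(q + 4); at q=-1 this is 72, so q decreases.
p converges to its nearest critical value -4 (a local min of the p-part); q converges to -2. The iterate converges to (-4, -2).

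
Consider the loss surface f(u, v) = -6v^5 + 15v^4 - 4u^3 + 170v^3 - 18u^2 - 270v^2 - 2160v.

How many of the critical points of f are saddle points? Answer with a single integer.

4

f separates as a function of u plus a function of v, so ∇f=0 decouples.
∂f/∂u = -12u(u + 3) = 0 at u ∈ {-3, 0}; ∂f/∂v = -30(v - 4)(v - 3)(v + 2)(v + 3) = 0 at v ∈ {-3, -2, 3, 4}.
The Hessian is diagonal: diag(f_uu, f_vv). Second derivatives: f_uu(-3)=36, f_uu(0)=-36; f_vv(-3)=1260, f_vv(-2)=-900, f_vv(3)=900, f_vv(4)=-1260.
Saddle points occur where the two diagonal entries have opposite signs: (-3, -2), (-3, 4), (0, -3), (0, 3). Count: 4.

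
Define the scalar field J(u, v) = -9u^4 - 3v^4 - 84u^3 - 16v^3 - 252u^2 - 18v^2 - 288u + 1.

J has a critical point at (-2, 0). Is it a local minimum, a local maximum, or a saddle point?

saddle point

The mixed partial ∂²J/∂u∂v is 0, so the Hessian at any point is diag(J_uu, J_vv) = diag(-36(3u^2 + 14u + 14), -12(3v^2 + 8v + 3)).
At (-2, 0): H = diag(72, -36).
The eigenvalues have opposite signs, so H is indefinite: a saddle point.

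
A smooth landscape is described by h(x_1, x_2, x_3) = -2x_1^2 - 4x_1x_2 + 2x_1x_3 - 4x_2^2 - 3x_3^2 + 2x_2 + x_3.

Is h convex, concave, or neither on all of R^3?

h is quadratic, so its Hessian is the constant matrix H = [[-4, -4, 2], [-4, -8, 0], [2, 0, -6]].
Leading principal minors: -4, 16, -64.
Signs alternate −, +, − ⇒ H ≺ 0 ⇒ concave.

concave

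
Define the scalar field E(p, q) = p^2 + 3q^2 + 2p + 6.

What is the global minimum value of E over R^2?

5

E(p,q) separates as A(p) + B(q) + 6, so its minimum is min A + min B + 6.
A'(p) = 2p + 2 vanishes at p ∈ {-1}; B'(q) = 6q vanishes at q ∈ {0}.
Local minima of A (where A''>0): A(-1)=-1. Local minima of B: B(0)=0.
So the global minimum of E is A(-1) + B(0) + 6 = -1 + 0 + 6 = 5, attained at (-1, 0).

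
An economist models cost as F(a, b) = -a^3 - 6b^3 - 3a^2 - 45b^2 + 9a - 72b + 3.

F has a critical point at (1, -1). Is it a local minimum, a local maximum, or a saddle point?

The mixed partial ∂²F/∂a∂b is 0, so the Hessian at any point is diag(F_aa, F_bb) = diag(-6(a + 1), -18(2b + 5)).
At (1, -1): H = diag(-12, -54).
Both eigenvalues are negative, so H is negative definite: a local maximum.

local maximum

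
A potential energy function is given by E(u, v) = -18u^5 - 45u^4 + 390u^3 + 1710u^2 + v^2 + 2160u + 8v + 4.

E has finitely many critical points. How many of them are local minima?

E separates as a function of u plus a function of v, so ∇E=0 decouples.
∂E/∂u = -90(u - 4)(u + 1)(u + 2)(u + 3) = 0 at u ∈ {-3, -2, -1, 4}; ∂E/∂v = 2(v + 4) = 0 at v ∈ {-4}.
The Hessian is diagonal: diag(E_uu, E_vv). Second derivatives: E_uu(-3)=1260, E_uu(-2)=-540, E_uu(-1)=900, E_uu(4)=-18900; E_vv(-4)=2.
Local minima occur where both diagonal entries positive: (-3, -4), (-1, -4). Count: 2.

2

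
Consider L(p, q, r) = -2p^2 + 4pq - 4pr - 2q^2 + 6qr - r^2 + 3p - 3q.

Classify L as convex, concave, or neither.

L is quadratic, so its Hessian is the constant matrix H = [[-4, 4, -4], [4, -4, 6], [-4, 6, -2]].
Leading principal minors: -4, 0, 16.
Neither pattern holds ⇒ H is indefinite ⇒ neither convex nor concave.

neither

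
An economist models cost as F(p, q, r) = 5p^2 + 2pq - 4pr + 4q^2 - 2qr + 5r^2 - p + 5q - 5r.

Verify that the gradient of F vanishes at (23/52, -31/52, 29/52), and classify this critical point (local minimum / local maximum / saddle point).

∇F = (10p + 2q - 4r - 1, 2p + 8q - 2r + 5, -4p - 2q + 10r - 5); substituting (23/52, -31/52, 29/52) gives ∇F = (0, 0, 0), so (23/52, -31/52, 29/52) is indeed a critical point.
The Hessian is constant: H = [[10, 2, -4], [2, 8, -2], [-4, -2, 10]].
Leading principal minors: Δ₁ = 10, Δ₂ = 76, Δ₃ = 624.
All leading minors are positive, so H is positive definite: a local minimum.

local minimum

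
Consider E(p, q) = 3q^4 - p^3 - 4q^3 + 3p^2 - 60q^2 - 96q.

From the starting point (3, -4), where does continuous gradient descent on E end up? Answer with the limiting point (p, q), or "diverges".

E is separable, so gradient descent decouples: p follows -∂E/∂p, q follows -∂E/∂q.
∂E/∂p = -3p(p - 2); at p=3 this is -9, so p increases.
∂E/∂q = 12(q - 4)(q + 1)(q + 2); at q=-4 this is -576, so q increases.
The p-coordinate has no critical point in that direction and runs off to infinity.

diverges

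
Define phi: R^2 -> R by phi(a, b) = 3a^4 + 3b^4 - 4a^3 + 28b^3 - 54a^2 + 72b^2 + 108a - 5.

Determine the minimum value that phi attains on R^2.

phi(a,b) separates as P(a) + Q(b) − 5, so its minimum is min P + min Q − 5.
P'(a) = 12(a - 3)(a - 1)(a + 3) vanishes at a ∈ {-3, 1, 3}; Q'(b) = 12b(b + 3)(b + 4) vanishes at b ∈ {-4, -3, 0}.
Local minima of P (where P''>0): P(-3)=-459, P(3)=-27. Local minima of Q: Q(-4)=128, Q(0)=0.
So the global minimum of phi is P(-3) + Q(0) − 5 = -459 + 0 − 5 = -464, attained at (-3, 0).

-464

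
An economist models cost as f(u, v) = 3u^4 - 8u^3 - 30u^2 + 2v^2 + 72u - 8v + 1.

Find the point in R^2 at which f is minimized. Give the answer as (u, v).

f(u,v) separates as P(u) + Q(v) + 1, so its minimum is min P + min Q + 1.
P'(u) = 12(u - 3)(u - 1)(u + 2) vanishes at u ∈ {-2, 1, 3}; Q'(v) = 4v - 8 vanishes at v ∈ {2}.
Local minima of P (where P''>0): P(-2)=-152, P(3)=-27. Local minima of Q: Q(2)=-8.
So the global minimum of f is P(-2) + Q(2) + 1 = -152 − 8 + 1 = -159, attained at (-2, 2).

(-2, 2)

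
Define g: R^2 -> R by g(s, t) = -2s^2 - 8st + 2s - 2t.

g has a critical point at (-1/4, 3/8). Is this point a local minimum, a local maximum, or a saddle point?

The Hessian of g is constant: H = [[-4, -8], [-8, 0]].
det(H) = (-4)·0 − (-8)² = -64.
Since det(H) < 0, H is indefinite and the critical point is a saddle point.

saddle point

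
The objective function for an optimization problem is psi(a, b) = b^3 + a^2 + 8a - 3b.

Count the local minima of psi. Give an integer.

psi separates as a function of a plus a function of b, so ∇psi=0 decouples.
∂psi/∂a = 2(a + 4) = 0 at a ∈ {-4}; ∂psi/∂b = 3(b - 1)(b + 1) = 0 at b ∈ {-1, 1}.
The Hessian is diagonal: diag(psi_aa, psi_bb). Second derivatives: psi_aa(-4)=2; psi_bb(-1)=-6, psi_bb(1)=6.
Local minima occur where both diagonal entries positive: (-4, 1). Count: 1.

1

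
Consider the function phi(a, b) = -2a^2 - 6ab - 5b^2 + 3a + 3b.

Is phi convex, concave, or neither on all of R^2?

phi is quadratic, so its Hessian is the constant matrix H = [[-4, -6], [-6, -10]].
det(H) = 4, tr(H) = -14.
det(H) > 0 and tr(H) < 0, so H is negative definite everywhere: concave.

concave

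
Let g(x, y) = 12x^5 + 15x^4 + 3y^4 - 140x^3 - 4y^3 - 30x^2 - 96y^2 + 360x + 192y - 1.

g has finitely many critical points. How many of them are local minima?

g separates as a function of x plus a function of y, so ∇g=0 decouples.
∂g/∂x = 60(x - 2)(x - 1)(x + 1)(x + 3) = 0 at x ∈ {-3, -1, 1, 2}; ∂g/∂y = 12(y - 4)(y - 1)(y + 4) = 0 at y ∈ {-4, 1, 4}.
The Hessian is diagonal: diag(g_xx, g_yy). Second derivatives: g_xx(-3)=-2400, g_xx(-1)=720, g_xx(1)=-480, g_xx(2)=900; g_yy(-4)=480, g_yy(1)=-180, g_yy(4)=288.
Local minima occur where both diagonal entries positive: (-1, -4), (-1, 4), (2, -4), (2, 4). Count: 4.

4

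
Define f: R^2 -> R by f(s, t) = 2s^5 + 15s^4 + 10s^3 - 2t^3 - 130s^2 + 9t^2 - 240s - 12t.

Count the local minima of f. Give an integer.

2

f separates as a function of s plus a function of t, so ∇f=0 decouples.
∂f/∂s = 10(s - 2)(s + 1)(s + 3)(s + 4) = 0 at s ∈ {-4, -3, -1, 2}; ∂f/∂t = -6(t - 2)(t - 1) = 0 at t ∈ {1, 2}.
The Hessian is diagonal: diag(f_ss, f_tt). Second derivatives: f_ss(-4)=-180, f_ss(-3)=100, f_ss(-1)=-180, f_ss(2)=900; f_tt(1)=6, f_tt(2)=-6.
Local minima occur where both diagonal entries positive: (-3, 1), (2, 1). Count: 2.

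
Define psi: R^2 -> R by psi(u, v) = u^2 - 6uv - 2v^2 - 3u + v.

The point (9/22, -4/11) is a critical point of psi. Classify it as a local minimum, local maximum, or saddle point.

saddle point

The Hessian of psi is constant: H = [[2, -6], [-6, -4]].
det(H) = 2·(-4) − (-6)² = -44.
Since det(H) < 0, H is indefinite and the critical point is a saddle point.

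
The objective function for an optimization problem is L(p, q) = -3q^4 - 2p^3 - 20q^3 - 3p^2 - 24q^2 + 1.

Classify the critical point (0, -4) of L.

The mixed partial ∂²L/∂p∂q is 0, so the Hessian at any point is diag(L_pp, L_qq) = diag(-6(2p + 1), -12(3q^2 + 10q + 4)).
At (0, -4): H = diag(-6, -144).
Both eigenvalues are negative, so H is negative definite: a local maximum.

local maximum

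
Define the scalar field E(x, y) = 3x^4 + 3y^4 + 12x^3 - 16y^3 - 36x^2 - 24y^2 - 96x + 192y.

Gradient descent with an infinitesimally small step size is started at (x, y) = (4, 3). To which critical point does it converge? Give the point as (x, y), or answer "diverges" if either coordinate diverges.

E is separable, so gradient descent decouples: x follows -∂E/∂x, y follows -∂E/∂y.
∂E/∂x = 12(x - 2)(x + 1)(x + 4); at x=4 this is 960, so x decreases.
∂E/∂y = 12(y - 4)(y - 2)(y + 2); at y=3 this is -60, so y increases.
x converges to its nearest critical value 2 (a local min of the x-part); y converges to 4. The iterate converges to (2, 4).

(2, 4)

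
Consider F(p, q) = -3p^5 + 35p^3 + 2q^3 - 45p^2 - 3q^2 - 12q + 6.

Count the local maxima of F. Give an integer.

F separates as a function of p plus a function of q, so ∇F=0 decouples.
∂F/∂p = -15p(p - 2)(p - 1)(p + 3) = 0 at p ∈ {-3, 0, 1, 2}; ∂F/∂q = 6(q - 2)(q + 1) = 0 at q ∈ {-1, 2}.
The Hessian is diagonal: diag(F_pp, F_qq). Second derivatives: F_pp(-3)=900, F_pp(0)=-90, F_pp(1)=60, F_pp(2)=-150; F_qq(-1)=-18, F_qq(2)=18.
Local maxima occur where both diagonal entries negative: (0, -1), (2, -1). Count: 2.

2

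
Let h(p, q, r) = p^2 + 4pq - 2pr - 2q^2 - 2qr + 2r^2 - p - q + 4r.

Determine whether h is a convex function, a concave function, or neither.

h is quadratic, so its Hessian is the constant matrix H = [[2, 4, -2], [4, -4, -2], [-2, -2, 4]].
Leading principal minors: 2, -24, -56.
Neither pattern holds ⇒ H is indefinite ⇒ neither convex nor concave.

neither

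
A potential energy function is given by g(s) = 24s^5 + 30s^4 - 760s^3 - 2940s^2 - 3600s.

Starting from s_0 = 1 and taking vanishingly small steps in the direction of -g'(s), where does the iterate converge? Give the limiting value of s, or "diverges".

g'(s) = 120(s - 5)(s + 1)(s + 2)(s + 3), so g'(1) = -11520.
Gradient descent moves in the -g' direction, i.e. s is increasing.
The nearest critical point in that direction is s = 5, where g'' = 40320 > 0 (a local minimum). The iterate converges there.

5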